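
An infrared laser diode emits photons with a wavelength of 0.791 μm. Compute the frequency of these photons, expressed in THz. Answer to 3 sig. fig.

First convert: λ = 0.791 μm = 7.91 × 10^-7 m.
Apply f = c/λ: f = 3.790 × 10^14 Hz.
Converting to THz: f = 379.0 THz ≈ 379 THz.

379 THz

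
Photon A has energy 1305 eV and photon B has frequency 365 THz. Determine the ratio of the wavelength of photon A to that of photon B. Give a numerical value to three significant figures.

λ_A = 9.501 × 10^-10 m (from energy = 1305 eV, via λ = hc/E).
λ_B = 8.213 × 10^-7 m (from frequency = 365 THz, via λ = c/f).
Ratio = 9.501 × 10^-10 / 8.213 × 10^-7 = 1.16 × 10^-3.

1.16 × 10^-3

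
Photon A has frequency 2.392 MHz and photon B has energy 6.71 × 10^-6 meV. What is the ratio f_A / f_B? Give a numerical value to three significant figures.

f_A = 2.392 × 10^6 Hz (from frequency = 2.392 MHz, via f given directly).
f_B = 1.622 × 10^6 Hz (from energy = 6.71 × 10^-6 meV, via f = E/h).
Ratio = 2.392 × 10^6 / 1.622 × 10^6 = 1.47.

1.47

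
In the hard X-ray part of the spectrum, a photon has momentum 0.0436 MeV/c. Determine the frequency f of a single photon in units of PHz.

1.05e4 PHz

(h = 6.62607015e-34 J·s, c = 2.99792458e8 m/s, 1 eV = 1.602176634e-19 J.)
In SI units: p = 0.0436 MeV/c = 2.3301e-23 kg·m/s.
Since f = pc/h for a photon, f = 1.054e19 Hz.
Converting to PHz: f = 10540 PHz ≈ 1.05e4 PHz.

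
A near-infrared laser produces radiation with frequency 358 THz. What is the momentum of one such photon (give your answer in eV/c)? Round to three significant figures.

(h = 6.62607015·10^-34 J·s, c = 2.99792458·10^8 m/s, 1 eV = 1.602176634·10^-19 J.)
In SI units: f = 358 THz = 3.58·10^14 Hz.
Since p = hf/c for a photon, p = 7.913·10^-28 kg·m/s.
Converting to eV/c: p = 1.481 eV/c ≈ 1.48 eV/c.

1.48 eV/c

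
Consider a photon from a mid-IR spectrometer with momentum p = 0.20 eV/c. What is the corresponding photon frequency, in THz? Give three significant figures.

48.4 THz

(h = 6.62607015 × 10^-34 J·s, c = 2.99792458 × 10^8 m/s, 1 eV = 1.602176634 × 10^-19 J.)
Convert to SI: p = 0.20 eV/c = 1.0689 × 10^-28 kg·m/s.
The photon relation is f = pc/h, giving f = 4.836 × 10^13 Hz.
Converting to THz: f = 48.36 THz ≈ 48.4 THz.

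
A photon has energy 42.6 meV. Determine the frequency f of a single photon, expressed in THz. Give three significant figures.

10.3 THz

Take h = 6.62607015 × 10^-34 J·s, 1 eV = 1.602176634 × 10^-19 J.
In SI units: E = 42.6 meV = 6.8253 × 10^-21 J.
The photon relation is f = E/h, giving f = 1.030 × 10^13 Hz.
Converting to THz: f = 10.30 THz ≈ 10.3 THz.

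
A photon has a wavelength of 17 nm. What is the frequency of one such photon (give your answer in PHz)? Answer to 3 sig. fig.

Take c = 2.99792458·10^8 m/s.
In SI units: λ = 17 nm = 1.7·10^-8 m.
The photon relation is f = c/λ, giving f = 1.763·10^16 Hz.
Converting to PHz: f = 17.63 PHz ≈ 17.6 PHz.

17.6 PHz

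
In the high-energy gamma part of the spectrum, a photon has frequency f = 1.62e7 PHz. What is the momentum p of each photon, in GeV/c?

In SI units: f = 1.62e7 PHz = 1.62e22 Hz.
The photon relation is p = hf/c, giving p = 3.581e-20 kg·m/s.
Converting to GeV/c: p = 0.06700 GeV/c ≈ 0.0670 GeV/c.

0.0670 GeV/c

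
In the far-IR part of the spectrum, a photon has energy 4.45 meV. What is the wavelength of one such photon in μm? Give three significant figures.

Convert to SI: E = 4.45 meV = 7.1297e-22 J.
For a photon λ = hc/E, so λ = 2.786e-4 m.
Converting to μm: λ = 278.6 μm ≈ 279 μm.

279 μm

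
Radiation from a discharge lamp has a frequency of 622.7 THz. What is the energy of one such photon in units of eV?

Convert to SI: f = 622.7 THz = 6.227e14 Hz.
The photon relation is E = hf, giving E = 4.126e-19 J.
Converting to eV: E = 2.575 eV ≈ 2.58 eV.

2.58 eV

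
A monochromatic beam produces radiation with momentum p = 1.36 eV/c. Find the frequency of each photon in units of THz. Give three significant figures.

(h = 6.62607015 × 10^-34 J·s, c = 2.99792458 × 10^8 m/s, 1 eV = 1.602176634 × 10^-19 J.)
First convert: p = 1.36 eV/c = 7.2682 × 10^-28 kg·m/s.
For a photon f = pc/h, so f = 3.288 × 10^14 Hz.
Converting to THz: f = 328.8 THz ≈ 329 THz.

329 THz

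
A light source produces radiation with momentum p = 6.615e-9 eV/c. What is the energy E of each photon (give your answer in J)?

1.06e-27 J

(c = 2.99792458e8 m/s, 1 eV = 1.602176634e-19 J.)
In SI units: p = 6.615e-9 eV/c = 3.5352e-36 kg·m/s.
The photon relation is E = pc, giving E = 1.060e-27 J.
So E ≈ 1.06e-27 J.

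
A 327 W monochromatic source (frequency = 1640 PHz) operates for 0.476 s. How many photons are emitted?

Total energy: E_total = P·t = 327 × 0.476 = 155.7 J.
Per-photon energy: E = 1.087 × 10^-15 J.
N = E_total / E_photon = 1.43 × 10^17.

1.43 × 10^17 photons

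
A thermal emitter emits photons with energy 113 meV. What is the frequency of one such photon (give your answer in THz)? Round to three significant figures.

Use h = 6.62607015e-34 J·s, 1 eV = 1.602176634e-19 J.
Convert to SI: E = 113 meV = 1.8105e-20 J.
Apply f = E/h: f = 2.732e13 Hz.
Converting to THz: f = 27.32 THz ≈ 27.3 THz.

27.3 THz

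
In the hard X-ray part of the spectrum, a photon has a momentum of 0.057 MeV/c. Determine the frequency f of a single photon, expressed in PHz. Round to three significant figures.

1.38·10^4 PHz

Use h = 6.62607015·10^-34 J·s, c = 2.99792458·10^8 m/s, 1 eV = 1.602176634·10^-19 J.
In SI units: p = 0.057 MeV/c = 3.0462·10^-23 kg·m/s.
For a photon f = pc/h, so f = 1.378·10^19 Hz.
Converting to PHz: f = 13780 PHz ≈ 1.38·10^4 PHz.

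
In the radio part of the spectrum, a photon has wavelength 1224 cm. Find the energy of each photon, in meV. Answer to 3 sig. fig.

1.01·10^-4 meV

Convert to SI: λ = 1224 cm = 12.24 m.
For a photon E = hc/λ, so E = 1.623·10^-26 J.
Converting to meV: E = 1.013·10^-4 meV ≈ 1.01·10^-4 meV.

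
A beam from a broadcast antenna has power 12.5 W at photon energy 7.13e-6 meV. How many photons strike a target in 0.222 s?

2.43e27 photons

Total energy: E_total = P·t = 12.5 × 0.222 = 2.775 J.
Per-photon energy: E = 1.142e-27 J.
N = E_total / E_photon = 2.43e27.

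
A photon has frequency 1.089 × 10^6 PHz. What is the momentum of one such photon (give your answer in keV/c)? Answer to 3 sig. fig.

4500 keV/c

Use h = 6.62607015 × 10^-34 J·s, c = 2.99792458 × 10^8 m/s, 1 eV = 1.602176634 × 10^-19 J.
Convert to SI: f = 1.089 × 10^6 PHz = 1.089 × 10^21 Hz.
The photon relation is p = hf/c, giving p = 2.407 × 10^-21 kg·m/s.
Converting to keV/c: p = 4504 keV/c ≈ 4500 keV/c.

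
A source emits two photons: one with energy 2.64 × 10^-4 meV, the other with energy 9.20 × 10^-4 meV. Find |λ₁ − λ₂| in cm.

Using λ = hc/E: λ₁ = 4.696 m, λ₂ = 1.348 m.
|Δλ| = |4.696 − 1.348| = 3.35 m = 335 cm.

335 cm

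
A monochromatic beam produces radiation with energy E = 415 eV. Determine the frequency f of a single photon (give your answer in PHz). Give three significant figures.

(h = 6.62607015e-34 J·s, 1 eV = 1.602176634e-19 J.)
In SI units: E = 415 eV = 6.6490e-17 J.
The photon relation is f = E/h, giving f = 1.003e17 Hz.
Converting to PHz: f = 100.3 PHz ≈ 100 PHz.

100 PHz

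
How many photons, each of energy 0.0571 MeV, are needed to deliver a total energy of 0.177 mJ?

1.93·10^10 photons

Per-photon energy: E = 9.148·10^-15 J (from energy = 0.0571 MeV).
N = E_total / E_photon = 1.77·10^-4 J / 9.148·10^-15 J = 1.93·10^10.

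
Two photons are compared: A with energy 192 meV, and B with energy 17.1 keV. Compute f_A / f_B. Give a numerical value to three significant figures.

f_A = 4.643 × 10^13 Hz (from energy = 192 meV, via f = E/h).
f_B = 4.135 × 10^18 Hz (from energy = 17.1 keV, via f = E/h).
Ratio = 4.643 × 10^13 / 4.135 × 10^18 = 1.12 × 10^-5.

1.12 × 10^-5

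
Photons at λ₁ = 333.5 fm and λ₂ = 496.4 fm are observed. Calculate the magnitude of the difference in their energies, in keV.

Using E = hc/λ: E₁ = 5.9564 × 10^-13 J, E₂ = 4.0017 × 10^-13 J.
|ΔE| = |5.9564 × 10^-13 − 4.0017 × 10^-13| = 1.95 × 10^-13 J = 1220 keV.

1220 keV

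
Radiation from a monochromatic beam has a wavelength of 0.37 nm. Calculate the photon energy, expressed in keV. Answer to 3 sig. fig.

In SI units: λ = 0.37 nm = 3.7 × 10^-10 m.
For a photon E = hc/λ, so E = 5.369 × 10^-16 J.
Converting to keV: E = 3.351 keV ≈ 3.35 keV.

3.35 keV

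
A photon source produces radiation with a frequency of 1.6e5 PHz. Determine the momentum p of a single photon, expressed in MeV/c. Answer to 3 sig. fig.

Use h = 6.62607015e-34 J·s, c = 2.99792458e8 m/s, 1 eV = 1.602176634e-19 J.
In SI units: f = 1.6e5 PHz = 1.6e20 Hz.
Since p = hf/c for a photon, p = 3.536e-22 kg·m/s.
Converting to MeV/c: p = 0.6617 MeV/c ≈ 0.662 MeV/c.

0.662 MeV/c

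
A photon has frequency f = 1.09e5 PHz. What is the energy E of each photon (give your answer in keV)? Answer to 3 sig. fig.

First convert: f = 1.09e5 PHz = 1.09e20 Hz.
For a photon E = hf, so E = 7.222e-14 J.
Converting to keV: E = 450.8 keV ≈ 451 keV.

451 keV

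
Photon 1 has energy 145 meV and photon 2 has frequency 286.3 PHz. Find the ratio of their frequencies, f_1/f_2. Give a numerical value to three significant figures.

1.22 × 10^-4

f_1 = 3.506 × 10^13 Hz (from energy = 145 meV, via f = E/h).
f_2 = 2.863 × 10^17 Hz (from frequency = 286.3 PHz, via f given directly).
Ratio = 3.506 × 10^13 / 2.863 × 10^17 = 1.22 × 10^-4.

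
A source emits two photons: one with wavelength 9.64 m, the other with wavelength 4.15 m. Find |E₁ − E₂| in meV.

1.70 × 10^-4 meV

Using E = hc/λ: E₁ = 2.061 × 10^-26 J, E₂ = 4.787 × 10^-26 J.
|ΔE| = |2.061 × 10^-26 − 4.787 × 10^-26| = 2.73 × 10^-26 J = 1.70 × 10^-4 meV.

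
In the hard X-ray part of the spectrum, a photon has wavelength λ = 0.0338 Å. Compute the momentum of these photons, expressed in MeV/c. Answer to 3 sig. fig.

0.367 MeV/c

(h = 6.62607015 × 10^-34 J·s, c = 2.99792458 × 10^8 m/s, 1 eV = 1.602176634 × 10^-19 J.)
First convert: λ = 0.0338 Å = 3.38 × 10^-12 m.
Apply p = h/λ: p = 1.960 × 10^-22 kg·m/s.
Converting to MeV/c: p = 0.3668 MeV/c ≈ 0.367 MeV/c.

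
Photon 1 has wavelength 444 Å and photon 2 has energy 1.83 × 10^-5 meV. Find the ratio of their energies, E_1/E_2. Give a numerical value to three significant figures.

E_1 = 4.474 × 10^-18 J (from wavelength = 444 Å, via E = hc/λ).
E_2 = 2.932 × 10^-27 J (from energy = 1.83 × 10^-5 meV, via E given directly).
Ratio = 4.474 × 10^-18 / 2.932 × 10^-27 = 1.53 × 10^9.

1.53 × 10^9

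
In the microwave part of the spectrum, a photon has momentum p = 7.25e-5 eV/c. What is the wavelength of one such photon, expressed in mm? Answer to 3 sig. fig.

17.1 mm

Use h = 6.62607015e-34 J·s, c = 2.99792458e8 m/s, 1 eV = 1.602176634e-19 J.
In SI units: p = 7.25e-5 eV/c = 3.8746e-32 kg·m/s.
Since λ = h/p for a photon, λ = 0.01710 m.
Converting to mm: λ = 17.10 mm ≈ 17.1 mm.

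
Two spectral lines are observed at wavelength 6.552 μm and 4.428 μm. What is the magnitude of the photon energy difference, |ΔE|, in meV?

90.8 meV

Using E = hc/λ: E₁ = 3.0318 × 10^-20 J, E₂ = 4.4861 × 10^-20 J.
|ΔE| = |3.0318 × 10^-20 − 4.4861 × 10^-20| = 1.45 × 10^-20 J = 90.8 meV.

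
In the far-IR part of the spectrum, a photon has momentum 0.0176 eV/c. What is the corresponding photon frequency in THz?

Take h = 6.62607015 × 10^-34 J·s, c = 2.99792458 × 10^8 m/s, 1 eV = 1.602176634 × 10^-19 J.
Convert to SI: p = 0.0176 eV/c = 9.4059 × 10^-30 kg·m/s.
Since f = pc/h for a photon, f = 4.256 × 10^12 Hz.
Converting to THz: f = 4.256 THz ≈ 4.26 THz.

4.26 THz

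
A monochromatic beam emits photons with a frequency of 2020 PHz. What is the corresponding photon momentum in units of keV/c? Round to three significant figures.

First convert: f = 2020 PHz = 2.02e18 Hz.
For a photon p = hf/c, so p = 4.465e-24 kg·m/s.
Converting to keV/c: p = 8.354 keV/c ≈ 8.35 keV/c.

8.35 keV/c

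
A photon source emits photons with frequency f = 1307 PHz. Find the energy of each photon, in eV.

5410 eV

Use h = 6.62607015 × 10^-34 J·s, 1 eV = 1.602176634 × 10^-19 J.
Convert to SI: f = 1307 PHz = 1.307 × 10^18 Hz.
Since E = hf for a photon, E = 8.660 × 10^-16 J.
Converting to eV: E = 5405 eV ≈ 5410 eV.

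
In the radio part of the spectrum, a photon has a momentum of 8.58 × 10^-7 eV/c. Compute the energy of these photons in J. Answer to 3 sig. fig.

Convert to SI: p = 8.58 × 10^-7 eV/c = 4.5854 × 10^-34 kg·m/s.
For a photon E = pc, so E = 1.375 × 10^-25 J.
So E ≈ 1.37 × 10^-25 J.

1.37 × 10^-25 J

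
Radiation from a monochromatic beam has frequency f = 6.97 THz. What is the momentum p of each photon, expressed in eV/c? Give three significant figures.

0.0288 eV/c

Convert to SI: f = 6.97 THz = 6.97 × 10^12 Hz.
The photon relation is p = hf/c, giving p = 1.541 × 10^-29 kg·m/s.
Converting to eV/c: p = 0.02883 eV/c ≈ 0.0288 eV/c.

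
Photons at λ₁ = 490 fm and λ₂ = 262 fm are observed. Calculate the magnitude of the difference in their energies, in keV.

2200 keV

Using E = hc/λ: E₁ = 4.054 × 10^-13 J, E₂ = 7.582 × 10^-13 J.
|ΔE| = |4.054 × 10^-13 − 7.582 × 10^-13| = 3.53 × 10^-13 J = 2200 keV.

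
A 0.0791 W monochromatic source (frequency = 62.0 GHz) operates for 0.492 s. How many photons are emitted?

Total energy: E_total = P·t = 0.0791 × 0.492 = 0.03892 J.
Per-photon energy: E = 4.108e-23 J.
N = E_total / E_photon = 9.47e20.

9.47e20 photons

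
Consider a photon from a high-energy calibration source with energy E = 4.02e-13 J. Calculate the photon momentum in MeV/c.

2.51 MeV/c

Take c = 2.99792458e8 m/s, 1 eV = 1.602176634e-19 J.
Apply p = E/c: p = 1.341e-21 kg·m/s.
Converting to MeV/c: p = 2.509 MeV/c ≈ 2.51 MeV/c.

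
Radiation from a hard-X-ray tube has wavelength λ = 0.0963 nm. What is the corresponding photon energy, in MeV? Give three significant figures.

0.0129 MeV

Use h = 6.62607015e-34 J·s, c = 2.99792458e8 m/s, 1 eV = 1.602176634e-19 J.
Convert to SI: λ = 0.0963 nm = 9.63e-11 m.
For a photon E = hc/λ, so E = 2.063e-15 J.
Converting to MeV: E = 0.01287 MeV ≈ 0.0129 MeV.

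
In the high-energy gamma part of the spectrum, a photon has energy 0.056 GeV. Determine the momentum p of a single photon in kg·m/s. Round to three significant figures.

Convert to SI: E = 0.056 GeV = 8.9722 × 10^-12 J.
Apply p = E/c: p = 2.993 × 10^-20 kg·m/s.
So p ≈ 2.99 × 10^-20 kg·m/s.

2.99 × 10^-20 kg·m/s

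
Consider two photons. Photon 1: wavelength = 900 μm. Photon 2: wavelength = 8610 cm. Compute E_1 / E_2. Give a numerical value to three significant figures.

9.57 × 10^4

E_1 = 2.207 × 10^-22 J (from wavelength = 900 μm, via E = hc/λ).
E_2 = 2.307 × 10^-27 J (from wavelength = 8610 cm, via E = hc/λ).
Ratio = 2.207 × 10^-22 / 2.307 × 10^-27 = 9.57 × 10^4.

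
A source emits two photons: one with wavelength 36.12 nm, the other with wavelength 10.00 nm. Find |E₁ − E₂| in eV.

Using E = hc/λ: E₁ = 5.4996e-18 J, E₂ = 1.9864e-17 J.
|ΔE| = |5.4996e-18 − 1.9864e-17| = 1.44e-17 J = 89.7 eV.

89.7 eV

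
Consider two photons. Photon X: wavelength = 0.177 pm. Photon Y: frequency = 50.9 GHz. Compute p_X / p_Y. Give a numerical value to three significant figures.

p_X = 3.744 × 10^-21 kg·m/s (from wavelength = 0.177 pm, via p = h/λ).
p_Y = 1.125 × 10^-31 kg·m/s (from frequency = 50.9 GHz, via p = hf/c).
Ratio = 3.744 × 10^-21 / 1.125 × 10^-31 = 3.33 × 10^10.

3.33 × 10^10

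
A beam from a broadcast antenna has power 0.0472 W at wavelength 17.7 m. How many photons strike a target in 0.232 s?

Total energy: E_total = P·t = 0.0472 × 0.232 = 0.01095 J.
Per-photon energy: E = 1.122 × 10^-26 J.
N = E_total / E_photon = 9.76 × 10^23.

9.76 × 10^23 photons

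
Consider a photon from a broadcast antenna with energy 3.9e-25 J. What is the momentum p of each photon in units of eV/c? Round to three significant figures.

2.43e-6 eV/c

Take c = 2.99792458e8 m/s, 1 eV = 1.602176634e-19 J.
The photon relation is p = E/c, giving p = 1.301e-33 kg·m/s.
Converting to eV/c: p = 2.434e-6 eV/c ≈ 2.43e-6 eV/c.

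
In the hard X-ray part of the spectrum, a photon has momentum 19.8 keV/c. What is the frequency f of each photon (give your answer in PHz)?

Take h = 6.62607015 × 10^-34 J·s, c = 2.99792458 × 10^8 m/s, 1 eV = 1.602176634 × 10^-19 J.
In SI units: p = 19.8 keV/c = 1.0582 × 10^-23 kg·m/s.
For a photon f = pc/h, so f = 4.788 × 10^18 Hz.
Converting to PHz: f = 4788 PHz ≈ 4790 PHz.

4790 PHz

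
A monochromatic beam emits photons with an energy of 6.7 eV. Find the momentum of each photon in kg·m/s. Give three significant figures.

(c = 2.99792458 × 10^8 m/s, 1 eV = 1.602176634 × 10^-19 J.)
In SI units: E = 6.7 eV = 1.0735 × 10^-18 J.
For a photon p = E/c, so p = 3.581 × 10^-27 kg·m/s.
So p ≈ 3.58 × 10^-27 kg·m/s.

3.58 × 10^-27 kg·m/s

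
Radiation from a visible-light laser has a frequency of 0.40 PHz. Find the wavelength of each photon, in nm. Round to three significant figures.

749 nm

Convert to SI: f = 0.40 PHz = 4.0 × 10^14 Hz.
Since λ = c/f for a photon, λ = 7.495 × 10^-7 m.
Converting to nm: λ = 749.5 nm ≈ 749 nm.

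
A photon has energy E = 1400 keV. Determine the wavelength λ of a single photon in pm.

0.886 pm

First convert: E = 1400 keV = 2.2430·10^-13 J.
Apply λ = hc/E: λ = 8.856·10^-13 m.
Converting to pm: λ = 0.8856 pm ≈ 0.886 pm.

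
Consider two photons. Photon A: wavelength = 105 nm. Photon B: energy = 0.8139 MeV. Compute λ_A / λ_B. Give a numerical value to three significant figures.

λ_A = 1.050 × 10^-7 m (from wavelength = 105 nm, via λ given directly).
λ_B = 1.523 × 10^-12 m (from energy = 0.8139 MeV, via λ = hc/E).
Ratio = 1.050 × 10^-7 / 1.523 × 10^-12 = 6.89 × 10^4.

6.89 × 10^4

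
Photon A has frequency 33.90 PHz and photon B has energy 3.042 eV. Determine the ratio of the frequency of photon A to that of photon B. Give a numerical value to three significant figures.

f_A = 3.390 × 10^16 Hz (from frequency = 33.90 PHz, via f given directly).
f_B = 7.356 × 10^14 Hz (from energy = 3.042 eV, via f = E/h).
Ratio = 3.390 × 10^16 / 7.356 × 10^14 = 46.1.

46.1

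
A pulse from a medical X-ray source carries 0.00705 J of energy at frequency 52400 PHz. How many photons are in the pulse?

Per-photon energy: E = 3.472 × 10^-14 J (from frequency = 52400 PHz).
N = E_total / E_photon = 0.00705 J / 3.472 × 10^-14 J = 2.03 × 10^11.

2.03 × 10^11 photons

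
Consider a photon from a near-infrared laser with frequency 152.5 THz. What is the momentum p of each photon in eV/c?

Take h = 6.62607015e-34 J·s, c = 2.99792458e8 m/s, 1 eV = 1.602176634e-19 J.
First convert: f = 152.5 THz = 1.525e14 Hz.
The photon relation is p = hf/c, giving p = 3.371e-28 kg·m/s.
Converting to eV/c: p = 0.6307 eV/c ≈ 0.631 eV/c.

0.631 eV/c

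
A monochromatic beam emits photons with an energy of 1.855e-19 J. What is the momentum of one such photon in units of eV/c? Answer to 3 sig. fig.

1.16 eV/c

Apply p = E/c: p = 6.188e-28 kg·m/s.
Converting to eV/c: p = 1.158 eV/c ≈ 1.16 eV/c.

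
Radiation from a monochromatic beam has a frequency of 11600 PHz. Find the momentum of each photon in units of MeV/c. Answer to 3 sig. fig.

Convert to SI: f = 11600 PHz = 1.16·10^19 Hz.
The photon relation is p = hf/c, giving p = 2.564·10^-23 kg·m/s.
Converting to MeV/c: p = 0.04797 MeV/c ≈ 0.0480 MeV/c.

0.0480 MeV/c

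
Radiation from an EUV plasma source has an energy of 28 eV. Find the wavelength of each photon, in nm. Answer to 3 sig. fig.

44.3 nm

In SI units: E = 28 eV = 4.4861e-18 J.
The photon relation is λ = hc/E, giving λ = 4.428e-8 m.
Converting to nm: λ = 44.28 nm ≈ 44.3 nm.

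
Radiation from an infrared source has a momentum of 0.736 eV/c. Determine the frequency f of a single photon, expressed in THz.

178 THz

Take h = 6.62607015 × 10^-34 J·s, c = 2.99792458 × 10^8 m/s, 1 eV = 1.602176634 × 10^-19 J.
In SI units: p = 0.736 eV/c = 3.9334 × 10^-28 kg·m/s.
Apply f = pc/h: f = 1.780 × 10^14 Hz.
Converting to THz: f = 178.0 THz ≈ 178 THz.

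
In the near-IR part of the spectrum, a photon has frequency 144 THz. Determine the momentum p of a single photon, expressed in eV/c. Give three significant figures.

Take h = 6.62607015 × 10^-34 J·s, c = 2.99792458 × 10^8 m/s, 1 eV = 1.602176634 × 10^-19 J.
First convert: f = 144 THz = 1.44 × 10^14 Hz.
Apply p = hf/c: p = 3.183 × 10^-28 kg·m/s.
Converting to eV/c: p = 0.5955 eV/c ≈ 0.596 eV/c.

0.596 eV/c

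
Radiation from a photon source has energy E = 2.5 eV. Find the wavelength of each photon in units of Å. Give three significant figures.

In SI units: E = 2.5 eV = 4.0054 × 10^-19 J.
Apply λ = hc/E: λ = 4.959 × 10^-7 m.
Converting to Å: λ = 4959 Å ≈ 4960 Å.

4960 Å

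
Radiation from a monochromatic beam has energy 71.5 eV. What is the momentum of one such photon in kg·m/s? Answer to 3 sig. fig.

3.82e-26 kg·m/s

(c = 2.99792458e8 m/s, 1 eV = 1.602176634e-19 J.)
First convert: E = 71.5 eV = 1.1456e-17 J.
The photon relation is p = E/c, giving p = 3.821e-26 kg·m/s.
So p ≈ 3.82e-26 kg·m/s.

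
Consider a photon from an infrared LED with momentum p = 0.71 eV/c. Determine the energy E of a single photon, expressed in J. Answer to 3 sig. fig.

1.14·10^-19 J

(c = 2.99792458·10^8 m/s, 1 eV = 1.602176634·10^-19 J.)
First convert: p = 0.71 eV/c = 3.7944·10^-28 kg·m/s.
The photon relation is E = pc, giving E = 1.138·10^-19 J.
So E ≈ 1.14·10^-19 J.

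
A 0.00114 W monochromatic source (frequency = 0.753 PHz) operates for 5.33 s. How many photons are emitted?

1.22·10^16 photons

Total energy: E_total = P·t = 0.00114 × 5.33 = 0.006076 J.
Per-photon energy: E = 4.989·10^-19 J.
N = E_total / E_photon = 1.22·10^16.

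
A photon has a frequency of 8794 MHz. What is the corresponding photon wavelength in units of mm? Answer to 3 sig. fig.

(c = 2.99792458e8 m/s.)
First convert: f = 8794 MHz = 8.794e9 Hz.
Since λ = c/f for a photon, λ = 0.03409 m.
Converting to mm: λ = 34.09 mm ≈ 34.1 mm.

34.1 mm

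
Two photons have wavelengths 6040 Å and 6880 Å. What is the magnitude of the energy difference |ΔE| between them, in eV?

Using E = hc/λ: E₁ = 3.289 × 10^-19 J, E₂ = 2.887 × 10^-19 J.
|ΔE| = |3.289 × 10^-19 − 2.887 × 10^-19| = 4.02 × 10^-20 J = 0.251 eV.

0.251 eV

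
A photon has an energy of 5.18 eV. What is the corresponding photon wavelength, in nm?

239 nm

First convert: E = 5.18 eV = 8.2993e-19 J.
The photon relation is λ = hc/E, giving λ = 2.394e-7 m.
Converting to nm: λ = 239.4 nm ≈ 239 nm.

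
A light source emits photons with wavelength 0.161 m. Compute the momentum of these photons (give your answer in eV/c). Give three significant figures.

The photon relation is p = h/λ, giving p = 4.116e-33 kg·m/s.
Converting to eV/c: p = 7.701e-6 eV/c ≈ 7.70e-6 eV/c.

7.70e-6 eV/c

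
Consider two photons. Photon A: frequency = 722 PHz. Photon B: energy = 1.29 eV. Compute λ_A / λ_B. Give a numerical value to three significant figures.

λ_A = 4.152e-10 m (from frequency = 722 PHz, via λ = c/f).
λ_B = 9.611e-7 m (from energy = 1.29 eV, via λ = hc/E).
Ratio = 4.152e-10 / 9.611e-7 = 4.32e-4.

4.32e-4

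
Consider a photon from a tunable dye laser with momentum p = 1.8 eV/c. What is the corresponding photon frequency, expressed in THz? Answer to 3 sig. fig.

435 THz

In SI units: p = 1.8 eV/c = 9.6197·10^-28 kg·m/s.
Since f = pc/h for a photon, f = 4.352·10^14 Hz.
Converting to THz: f = 435.2 THz ≈ 435 THz.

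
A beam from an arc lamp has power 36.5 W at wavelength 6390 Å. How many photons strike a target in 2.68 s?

Total energy: E_total = P·t = 36.5 × 2.68 = 97.82 J.
Per-photon energy: E = 3.109e-19 J.
N = E_total / E_photon = 3.15e20.

3.15e20 photons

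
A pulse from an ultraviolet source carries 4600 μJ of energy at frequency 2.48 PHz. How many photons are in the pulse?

2.80e15 photons

Per-photon energy: E = 1.643e-18 J (from frequency = 2.48 PHz).
N = E_total / E_photon = 0.00460 J / 1.643e-18 J = 2.80e15.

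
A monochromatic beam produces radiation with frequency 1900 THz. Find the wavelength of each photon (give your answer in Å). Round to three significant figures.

In SI units: f = 1900 THz = 1.9 × 10^15 Hz.
Apply λ = c/f: λ = 1.578 × 10^-7 m.
Converting to Å: λ = 1578 Å ≈ 1580 Å.

1580 Å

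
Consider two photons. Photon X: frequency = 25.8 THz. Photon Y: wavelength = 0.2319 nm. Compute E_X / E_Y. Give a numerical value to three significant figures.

2.00e-5

E_X = 1.710e-20 J (from frequency = 25.8 THz, via E = hf).
E_Y = 8.566e-16 J (from wavelength = 0.2319 nm, via E = hc/λ).
Ratio = 1.710e-20 / 8.566e-16 = 2.00e-5.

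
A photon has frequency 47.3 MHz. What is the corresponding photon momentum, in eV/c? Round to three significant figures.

1.96 × 10^-7 eV/c

(h = 6.62607015 × 10^-34 J·s, c = 2.99792458 × 10^8 m/s, 1 eV = 1.602176634 × 10^-19 J.)
Convert to SI: f = 47.3 MHz = 4.73 × 10^7 Hz.
Since p = hf/c for a photon, p = 1.045 × 10^-34 kg·m/s.
Converting to eV/c: p = 1.956 × 10^-7 eV/c ≈ 1.96 × 10^-7 eV/c.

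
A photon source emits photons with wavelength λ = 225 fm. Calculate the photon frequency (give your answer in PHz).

First convert: λ = 225 fm = 2.25·10^-13 m.
For a photon f = c/λ, so f = 1.332·10^21 Hz.
Converting to PHz: f = 1.332·10^6 PHz ≈ 1.33·10^6 PHz.

1.33·10^6 PHz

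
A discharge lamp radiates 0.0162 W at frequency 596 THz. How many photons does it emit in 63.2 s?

2.59e18 photons

Total energy: E_total = P·t = 0.0162 × 63.2 = 1.024 J.
Per-photon energy: E = 3.949e-19 J.
N = E_total / E_photon = 2.59e18.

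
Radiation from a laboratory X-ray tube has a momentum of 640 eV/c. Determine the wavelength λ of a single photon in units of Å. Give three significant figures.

19.4 Å

Take h = 6.62607015e-34 J·s, c = 2.99792458e8 m/s, 1 eV = 1.602176634e-19 J.
In SI units: p = 640 eV/c = 3.4203e-25 kg·m/s.
Since λ = h/p for a photon, λ = 1.937e-9 m.
Converting to Å: λ = 19.37 Å ≈ 19.4 Å.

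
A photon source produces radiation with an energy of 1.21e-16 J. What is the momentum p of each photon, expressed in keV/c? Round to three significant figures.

0.755 keV/c

For a photon p = E/c, so p = 4.036e-25 kg·m/s.
Converting to keV/c: p = 0.7552 keV/c ≈ 0.755 keV/c.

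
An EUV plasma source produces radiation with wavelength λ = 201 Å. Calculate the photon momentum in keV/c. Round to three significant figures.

0.0617 keV/c

Use h = 6.62607015 × 10^-34 J·s, c = 2.99792458 × 10^8 m/s, 1 eV = 1.602176634 × 10^-19 J.
First convert: λ = 201 Å = 2.01 × 10^-8 m.
Since p = h/λ for a photon, p = 3.297 × 10^-26 kg·m/s.
Converting to keV/c: p = 0.06168 keV/c ≈ 0.0617 keV/c.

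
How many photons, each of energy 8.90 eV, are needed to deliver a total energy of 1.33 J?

9.33 × 10^17 photons

Per-photon energy: E = 1.426 × 10^-18 J (from energy = 8.90 eV).
N = E_total / E_photon = 1.33 J / 1.426 × 10^-18 J = 9.33 × 10^17.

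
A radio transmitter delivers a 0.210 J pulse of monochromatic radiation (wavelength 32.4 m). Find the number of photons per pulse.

3.43e25 photons

Per-photon energy: E = 6.131e-27 J (from wavelength = 32.4 m).
N = E_total / E_photon = 0.210 J / 6.131e-27 J = 3.43e25.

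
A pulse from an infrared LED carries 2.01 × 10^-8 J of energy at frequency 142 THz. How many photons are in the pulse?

Per-photon energy: E = 9.409 × 10^-20 J (from frequency = 142 THz).
N = E_total / E_photon = 2.01 × 10^-8 J / 9.409 × 10^-20 J = 2.14 × 10^11.

2.14 × 10^11 photons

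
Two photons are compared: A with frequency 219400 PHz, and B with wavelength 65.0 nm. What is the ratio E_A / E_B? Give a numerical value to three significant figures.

4.76 × 10^4

E_A = 1.454 × 10^-13 J (from frequency = 219400 PHz, via E = hf).
E_B = 3.056 × 10^-18 J (from wavelength = 65.0 nm, via E = hc/λ).
Ratio = 1.454 × 10^-13 / 3.056 × 10^-18 = 4.76 × 10^4.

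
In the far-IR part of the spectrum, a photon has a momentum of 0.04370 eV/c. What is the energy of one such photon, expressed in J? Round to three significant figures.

First convert: p = 0.04370 eV/c = 2.3355 × 10^-29 kg·m/s.
Apply E = pc: E = 7.002 × 10^-21 J.
So E ≈ 7.00 × 10^-21 J.

7.00 × 10^-21 J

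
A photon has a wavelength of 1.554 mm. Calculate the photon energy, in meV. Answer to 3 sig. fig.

0.798 meV

First convert: λ = 1.554 mm = 0.001554 m.
Apply E = hc/λ: E = 1.278 × 10^-22 J.
Converting to meV: E = 0.7978 meV ≈ 0.798 meV.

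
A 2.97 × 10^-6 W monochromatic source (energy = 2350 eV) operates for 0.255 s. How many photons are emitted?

2.01 × 10^9 photons

Total energy: E_total = P·t = 2.97 × 10^-6 × 0.255 = 7.574 × 10^-7 J.
Per-photon energy: E = 3.765 × 10^-16 J.
N = E_total / E_photon = 2.01 × 10^9.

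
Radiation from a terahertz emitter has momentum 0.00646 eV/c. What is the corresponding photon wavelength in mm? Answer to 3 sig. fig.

0.192 mm

(h = 6.62607015e-34 J·s, c = 2.99792458e8 m/s, 1 eV = 1.602176634e-19 J.)
In SI units: p = 0.00646 eV/c = 3.4524e-30 kg·m/s.
For a photon λ = h/p, so λ = 1.919e-4 m.
Converting to mm: λ = 0.1919 mm ≈ 0.192 mm.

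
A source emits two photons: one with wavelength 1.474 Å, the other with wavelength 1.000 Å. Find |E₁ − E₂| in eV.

3990 eV

Using E = hc/λ: E₁ = 1.3477e-15 J, E₂ = 1.9864e-15 J.
|ΔE| = |1.3477e-15 − 1.9864e-15| = 6.39e-16 J = 3990 eV.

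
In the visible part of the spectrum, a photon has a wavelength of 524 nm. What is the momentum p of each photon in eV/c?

Take h = 6.62607015e-34 J·s, c = 2.99792458e8 m/s, 1 eV = 1.602176634e-19 J.
Convert to SI: λ = 524 nm = 5.24e-7 m.
Apply p = h/λ: p = 1.265e-27 kg·m/s.
Converting to eV/c: p = 2.366 eV/c ≈ 2.37 eV/c.

2.37 eV/c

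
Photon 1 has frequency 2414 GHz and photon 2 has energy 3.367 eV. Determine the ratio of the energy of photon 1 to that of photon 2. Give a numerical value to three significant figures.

2.97e-3

E_1 = 1.600e-21 J (from frequency = 2414 GHz, via E = hf).
E_2 = 5.395e-19 J (from energy = 3.367 eV, via E given directly).
Ratio = 1.600e-21 / 5.395e-19 = 2.97e-3.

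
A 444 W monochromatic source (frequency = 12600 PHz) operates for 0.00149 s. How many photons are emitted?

7.92e13 photons

Total energy: E_total = P·t = 444 × 0.00149 = 0.6616 J.
Per-photon energy: E = 8.349e-15 J.
N = E_total / E_photon = 7.92e13.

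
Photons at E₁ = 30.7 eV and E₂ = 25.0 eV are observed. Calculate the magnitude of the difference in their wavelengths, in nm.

Using λ = hc/E: λ₁ = 4.039 × 10^-8 m, λ₂ = 4.959 × 10^-8 m.
|Δλ| = |4.039 × 10^-8 − 4.959 × 10^-8| = 9.21 × 10^-9 m = 9.21 nm.

9.21 nm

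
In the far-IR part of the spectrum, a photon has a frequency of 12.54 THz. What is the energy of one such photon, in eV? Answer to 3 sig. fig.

Convert to SI: f = 12.54 THz = 1.254e13 Hz.
For a photon E = hf, so E = 8.309e-21 J.
Converting to eV: E = 0.05186 eV ≈ 0.0519 eV.

0.0519 eV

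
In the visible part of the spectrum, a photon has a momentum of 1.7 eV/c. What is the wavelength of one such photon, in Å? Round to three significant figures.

In SI units: p = 1.7 eV/c = 9.0853e-28 kg·m/s.
For a photon λ = h/p, so λ = 7.293e-7 m.
Converting to Å: λ = 7293 Å ≈ 7290 Å.

7290 Å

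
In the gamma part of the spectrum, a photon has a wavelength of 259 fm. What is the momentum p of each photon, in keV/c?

In SI units: λ = 259 fm = 2.59 × 10^-13 m.
Apply p = h/λ: p = 2.558 × 10^-21 kg·m/s.
Converting to keV/c: p = 4787 keV/c ≈ 4790 keV/c.

4790 keV/c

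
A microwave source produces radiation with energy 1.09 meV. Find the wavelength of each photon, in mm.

1.14 mm

Convert to SI: E = 1.09 meV = 1.7464·10^-22 J.
Apply λ = hc/E: λ = 0.001137 m.
Converting to mm: λ = 1.137 mm ≈ 1.14 mm.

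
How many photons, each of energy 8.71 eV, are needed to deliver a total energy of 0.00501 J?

Per-photon energy: E = 1.395e-18 J (from energy = 8.71 eV).
N = E_total / E_photon = 0.00501 J / 1.395e-18 J = 3.59e15.

3.59e15 photons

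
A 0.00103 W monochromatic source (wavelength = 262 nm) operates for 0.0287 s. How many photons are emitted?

3.90 × 10^13 photons

Total energy: E_total = P·t = 0.00103 × 0.0287 = 2.956 × 10^-5 J.
Per-photon energy: E = 7.582 × 10^-19 J.
N = E_total / E_photon = 3.90 × 10^13.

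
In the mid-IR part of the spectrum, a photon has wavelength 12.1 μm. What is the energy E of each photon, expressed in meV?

102 meV

Convert to SI: λ = 12.1 μm = 1.21 × 10^-5 m.
The photon relation is E = hc/λ, giving E = 1.642 × 10^-20 J.
Converting to meV: E = 102.5 meV ≈ 102 meV.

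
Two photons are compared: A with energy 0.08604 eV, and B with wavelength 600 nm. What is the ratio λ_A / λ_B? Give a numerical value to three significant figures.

24.0

λ_A = 1.441 × 10^-5 m (from energy = 0.08604 eV, via λ = hc/E).
λ_B = 6.000 × 10^-7 m (from wavelength = 600 nm, via λ given directly).
Ratio = 1.441 × 10^-5 / 6.000 × 10^-7 = 24.0.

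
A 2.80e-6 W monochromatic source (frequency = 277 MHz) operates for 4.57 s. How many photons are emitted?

6.97e19 photons

Total energy: E_total = P·t = 2.80e-6 × 4.57 = 1.280e-5 J.
Per-photon energy: E = 1.835e-25 J.
N = E_total / E_photon = 6.97e19.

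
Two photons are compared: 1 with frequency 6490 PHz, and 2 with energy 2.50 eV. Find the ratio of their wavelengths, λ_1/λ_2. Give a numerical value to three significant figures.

λ_1 = 4.619 × 10^-11 m (from frequency = 6490 PHz, via λ = c/f).
λ_2 = 4.959 × 10^-7 m (from energy = 2.50 eV, via λ = hc/E).
Ratio = 4.619 × 10^-11 / 4.959 × 10^-7 = 9.31 × 10^-5.

9.31 × 10^-5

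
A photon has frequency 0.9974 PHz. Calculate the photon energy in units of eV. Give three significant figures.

(h = 6.62607015·10^-34 J·s, 1 eV = 1.602176634·10^-19 J.)
First convert: f = 0.9974 PHz = 9.974·10^14 Hz.
The photon relation is E = hf, giving E = 6.609·10^-19 J.
Converting to eV: E = 4.125 eV ≈ 4.12 eV.

4.12 eV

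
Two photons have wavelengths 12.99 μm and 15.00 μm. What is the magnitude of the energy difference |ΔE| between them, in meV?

12.8 meV

Using E = hc/λ: E₁ = 1.5292 × 10^-20 J, E₂ = 1.3243 × 10^-20 J.
|ΔE| = |1.5292 × 10^-20 − 1.3243 × 10^-20| = 2.05 × 10^-21 J = 12.8 meV.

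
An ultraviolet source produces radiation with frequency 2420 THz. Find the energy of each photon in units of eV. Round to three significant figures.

10.0 eV

(h = 6.62607015 × 10^-34 J·s, 1 eV = 1.602176634 × 10^-19 J.)
First convert: f = 2420 THz = 2.42 × 10^15 Hz.
Apply E = hf: E = 1.604 × 10^-18 J.
Converting to eV: E = 10.01 eV ≈ 10.0 eV.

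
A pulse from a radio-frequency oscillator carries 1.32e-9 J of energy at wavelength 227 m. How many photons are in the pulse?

Per-photon energy: E = 8.751e-28 J (from wavelength = 227 m).
N = E_total / E_photon = 1.32e-9 J / 8.751e-28 J = 1.51e18.

1.51e18 photons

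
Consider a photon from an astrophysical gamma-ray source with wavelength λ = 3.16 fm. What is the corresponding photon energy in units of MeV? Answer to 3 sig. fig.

392 MeV

In SI units: λ = 3.16 fm = 3.16 × 10^-15 m.
The photon relation is E = hc/λ, giving E = 6.286 × 10^-11 J.
Converting to MeV: E = 392.4 MeV ≈ 392 MeV.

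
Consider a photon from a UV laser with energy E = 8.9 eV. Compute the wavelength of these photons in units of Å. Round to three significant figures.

Take h = 6.62607015e-34 J·s, c = 2.99792458e8 m/s, 1 eV = 1.602176634e-19 J.
In SI units: E = 8.9 eV = 1.4259e-18 J.
For a photon λ = hc/E, so λ = 1.393e-7 m.
Converting to Å: λ = 1393 Å ≈ 1390 Å.

1390 Å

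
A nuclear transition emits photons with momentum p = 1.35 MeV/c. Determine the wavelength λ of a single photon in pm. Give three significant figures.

Use h = 6.62607015 × 10^-34 J·s, c = 2.99792458 × 10^8 m/s, 1 eV = 1.602176634 × 10^-19 J.
Convert to SI: p = 1.35 MeV/c = 7.2148 × 10^-22 kg·m/s.
Since λ = h/p for a photon, λ = 9.184 × 10^-13 m.
Converting to pm: λ = 0.9184 pm ≈ 0.918 pm.

0.918 pm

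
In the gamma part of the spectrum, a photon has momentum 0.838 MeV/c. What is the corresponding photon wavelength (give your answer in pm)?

In SI units: p = 0.838 MeV/c = 4.4785e-22 kg·m/s.
Apply λ = h/p: λ = 1.480e-12 m.
Converting to pm: λ = 1.480 pm ≈ 1.48 pm.

1.48 pm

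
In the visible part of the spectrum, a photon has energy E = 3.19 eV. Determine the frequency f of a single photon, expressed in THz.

771 THz

Convert to SI: E = 3.19 eV = 5.1109e-19 J.
The photon relation is f = E/h, giving f = 7.713e14 Hz.
Converting to THz: f = 771.3 THz ≈ 771 THz.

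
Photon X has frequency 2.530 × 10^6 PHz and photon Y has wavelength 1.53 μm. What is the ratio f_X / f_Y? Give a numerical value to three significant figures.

f_X = 2.530 × 10^21 Hz (from frequency = 2.530 × 10^6 PHz, via f given directly).
f_Y = 1.959 × 10^14 Hz (from wavelength = 1.53 μm, via f = c/λ).
Ratio = 2.530 × 10^21 / 1.959 × 10^14 = 1.29 × 10^7.

1.29 × 10^7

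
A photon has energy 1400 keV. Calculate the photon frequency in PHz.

First convert: E = 1400 keV = 2.2430e-13 J.
Apply f = E/h: f = 3.385e20 Hz.
Converting to PHz: f = 338500 PHz ≈ 3.39e5 PHz.

3.39e5 PHz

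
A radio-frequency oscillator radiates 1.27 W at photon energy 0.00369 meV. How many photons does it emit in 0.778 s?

1.67 × 10^24 photons

Total energy: E_total = P·t = 1.27 × 0.778 = 0.9881 J.
Per-photon energy: E = 5.912 × 10^-25 J.
N = E_total / E_photon = 1.67 × 10^24.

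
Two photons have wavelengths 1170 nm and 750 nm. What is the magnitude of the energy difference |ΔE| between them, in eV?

0.593 eV

Using E = hc/λ: E₁ = 1.698 × 10^-19 J, E₂ = 2.649 × 10^-19 J.
|ΔE| = |1.698 × 10^-19 − 2.649 × 10^-19| = 9.51 × 10^-20 J = 0.593 eV.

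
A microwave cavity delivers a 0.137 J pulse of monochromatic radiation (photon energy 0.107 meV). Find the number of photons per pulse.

7.99 × 10^21 photons

Per-photon energy: E = 1.714 × 10^-23 J (from energy = 0.107 meV).
N = E_total / E_photon = 0.137 J / 1.714 × 10^-23 J = 7.99 × 10^21.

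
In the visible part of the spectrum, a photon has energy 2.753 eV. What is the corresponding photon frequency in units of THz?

666 THz

Take h = 6.62607015·10^-34 J·s, 1 eV = 1.602176634·10^-19 J.
First convert: E = 2.753 eV = 4.4108·10^-19 J.
The photon relation is f = E/h, giving f = 6.657·10^14 Hz.
Converting to THz: f = 665.7 THz ≈ 666 THz.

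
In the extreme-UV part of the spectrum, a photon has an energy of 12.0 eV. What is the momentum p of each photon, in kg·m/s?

Take c = 2.99792458e8 m/s, 1 eV = 1.602176634e-19 J.
First convert: E = 12.0 eV = 1.9226e-18 J.
For a photon p = E/c, so p = 6.413e-27 kg·m/s.
So p ≈ 6.41e-27 kg·m/s.

6.41e-27 kg·m/s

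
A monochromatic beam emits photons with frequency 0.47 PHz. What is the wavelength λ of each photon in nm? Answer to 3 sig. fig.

In SI units: f = 0.47 PHz = 4.7e14 Hz.
Apply λ = c/f: λ = 6.379e-7 m.
Converting to nm: λ = 637.9 nm ≈ 638 nm.

638 nm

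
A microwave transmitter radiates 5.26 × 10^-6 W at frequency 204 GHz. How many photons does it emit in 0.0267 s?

1.04 × 10^15 photons

Total energy: E_total = P·t = 5.26 × 10^-6 × 0.0267 = 1.404 × 10^-7 J.
Per-photon energy: E = 1.352 × 10^-22 J.
N = E_total / E_photon = 1.04 × 10^15.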